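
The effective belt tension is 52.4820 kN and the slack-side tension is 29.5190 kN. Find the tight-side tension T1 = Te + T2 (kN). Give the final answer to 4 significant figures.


T1 = Te + T2 = 52.4820 + 29.5190
T1 = 82.00 kN


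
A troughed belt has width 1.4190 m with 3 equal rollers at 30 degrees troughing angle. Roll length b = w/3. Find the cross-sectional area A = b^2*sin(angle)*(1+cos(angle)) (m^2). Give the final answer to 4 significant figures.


b = 1.4190/3 = 0.473 m
A = 0.473^2 * sin(30 deg) * (1 + cos(30 deg))
A = 0.2087 m^2


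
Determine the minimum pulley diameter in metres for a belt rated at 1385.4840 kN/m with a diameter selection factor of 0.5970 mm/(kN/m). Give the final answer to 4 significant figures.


D = 1385.4840 * 0.5970 / 1000
D = 0.8271 m


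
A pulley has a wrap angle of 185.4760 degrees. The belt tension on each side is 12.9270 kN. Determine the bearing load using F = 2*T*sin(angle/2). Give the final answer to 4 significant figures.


F = 2 * 12.9270 * sin(185.4760/2 deg)
F = 25.82 kN


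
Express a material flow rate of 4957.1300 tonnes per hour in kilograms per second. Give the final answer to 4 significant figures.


m_dot = 4957.1300 * 1000 / 3600
m_dot = 1377 kg/s


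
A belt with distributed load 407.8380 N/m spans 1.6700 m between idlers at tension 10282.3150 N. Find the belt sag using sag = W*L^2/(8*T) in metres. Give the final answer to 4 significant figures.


sag = 407.8380 * 1.6700^2 / (8 * 10282.3150)
sag = 0.01383 m


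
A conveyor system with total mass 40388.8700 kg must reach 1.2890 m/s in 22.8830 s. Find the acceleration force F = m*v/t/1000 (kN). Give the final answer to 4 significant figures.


F = 40388.8700 * 1.2890 / 22.8830 / 1000
F = 2.275 kN


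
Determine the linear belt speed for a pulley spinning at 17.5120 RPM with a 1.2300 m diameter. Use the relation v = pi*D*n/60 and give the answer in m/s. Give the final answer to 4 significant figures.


v = pi * 1.2300 * 17.5120 / 60
v = 1.128 m/s


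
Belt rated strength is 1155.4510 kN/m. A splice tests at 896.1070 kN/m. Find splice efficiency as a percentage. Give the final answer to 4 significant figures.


Eff = 896.1070 / 1155.4510 * 100
Eff = 77.55 %


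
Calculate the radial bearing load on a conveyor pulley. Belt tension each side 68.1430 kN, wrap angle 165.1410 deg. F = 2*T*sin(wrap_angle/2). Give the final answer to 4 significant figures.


F = 2 * 68.1430 * sin(165.1410/2 deg)
F = 135.1 kN


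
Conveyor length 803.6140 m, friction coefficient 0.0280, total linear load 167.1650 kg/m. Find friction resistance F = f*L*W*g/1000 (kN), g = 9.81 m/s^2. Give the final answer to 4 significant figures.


F = 0.0280 * 803.6140 * 167.1650 * 9.81 / 1000
F = 36.90 kN


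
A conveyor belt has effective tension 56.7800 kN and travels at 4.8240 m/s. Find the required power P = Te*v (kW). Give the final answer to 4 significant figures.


P = Te * v = 56.7800 * 4.8240
P = 273.9 kW


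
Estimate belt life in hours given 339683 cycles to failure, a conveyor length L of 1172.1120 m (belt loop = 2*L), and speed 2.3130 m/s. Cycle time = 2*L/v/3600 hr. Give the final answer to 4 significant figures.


cycle_time = 2 * 1172.1120 / 2.3130 / 3600 = 0.281528 hr
life = 339683 * 0.281528 = 95630 hours


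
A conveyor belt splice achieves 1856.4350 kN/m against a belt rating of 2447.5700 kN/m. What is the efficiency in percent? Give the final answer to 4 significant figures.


Eff = 1856.4350 / 2447.5700 * 100
Eff = 75.85 %


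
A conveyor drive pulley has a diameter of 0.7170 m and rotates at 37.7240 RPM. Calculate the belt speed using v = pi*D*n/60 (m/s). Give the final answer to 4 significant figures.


v = pi * 0.7170 * 37.7240 / 60
v = 1.416 m/s


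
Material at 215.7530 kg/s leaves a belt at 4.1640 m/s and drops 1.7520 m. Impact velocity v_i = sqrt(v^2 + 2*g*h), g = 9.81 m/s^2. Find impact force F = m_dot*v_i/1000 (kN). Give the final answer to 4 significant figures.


v_i = sqrt(4.1640^2 + 2*9.81*1.7520) = 7.19118 m/s
F = 215.7530 * 7.19118 / 1000
F = 1.552 kN


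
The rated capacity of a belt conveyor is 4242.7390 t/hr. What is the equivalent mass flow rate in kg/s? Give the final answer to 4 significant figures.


m_dot = 4242.7390 * 1000 / 3600
m_dot = 1179 kg/s


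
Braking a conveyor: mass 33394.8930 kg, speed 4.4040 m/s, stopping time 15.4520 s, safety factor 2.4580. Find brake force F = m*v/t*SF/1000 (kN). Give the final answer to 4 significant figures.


F = 33394.8930 * 4.4040 / 15.4520 * 2.4580 / 1000
F = 23.40 kN


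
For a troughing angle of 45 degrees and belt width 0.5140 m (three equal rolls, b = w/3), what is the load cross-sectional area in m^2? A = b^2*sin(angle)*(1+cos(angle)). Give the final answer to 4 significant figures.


b = 0.5140/3 = 0.171333 m
A = 0.171333^2 * sin(45 deg) * (1 + cos(45 deg))
A = 0.03543 m^2


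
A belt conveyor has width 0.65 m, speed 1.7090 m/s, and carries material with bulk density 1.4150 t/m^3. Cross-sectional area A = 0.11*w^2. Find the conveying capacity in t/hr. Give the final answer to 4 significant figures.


A = 0.11 * 0.65^2 = 0.046475 m^2
C = 0.046475 * 1.7090 * 1.4150 * 3600
C = 404.6 t/hr


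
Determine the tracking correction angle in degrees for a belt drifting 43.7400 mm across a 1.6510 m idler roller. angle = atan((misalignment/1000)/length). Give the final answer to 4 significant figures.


misalign_m = 43.7400 / 1000 = 0.043740 m
angle = atan(0.043740 / 1.6510)
angle = 1.518 deg


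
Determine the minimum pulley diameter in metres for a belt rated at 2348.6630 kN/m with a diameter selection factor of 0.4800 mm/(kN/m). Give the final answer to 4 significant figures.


D = 2348.6630 * 0.4800 / 1000
D = 1.127 m


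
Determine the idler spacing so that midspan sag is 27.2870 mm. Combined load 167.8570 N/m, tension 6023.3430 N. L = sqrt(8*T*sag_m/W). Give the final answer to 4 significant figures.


sag = 27.2870/1000 = 0.027287 m
L = sqrt(8 * 6023.3430 * 0.027287 / 167.8570)
L = 2.799 m


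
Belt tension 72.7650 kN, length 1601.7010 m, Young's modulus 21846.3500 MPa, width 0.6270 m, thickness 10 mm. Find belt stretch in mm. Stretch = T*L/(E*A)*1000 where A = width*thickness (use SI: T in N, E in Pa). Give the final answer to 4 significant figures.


A = 0.6270 * 0.01 = 0.00627 m^2
Stretch = 72.7650*1000 * 1601.7010 / (21846.3500e6 * 0.00627) * 1000
Stretch = 850.9 mm


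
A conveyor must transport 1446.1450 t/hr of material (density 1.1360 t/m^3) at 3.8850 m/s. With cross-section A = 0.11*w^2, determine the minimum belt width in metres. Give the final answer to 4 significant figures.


A_req = 1446.1450 / (3.8850 * 1.1360 * 3600) = 0.0910207 m^2
w = sqrt(0.0910207 / 0.11)
w = 0.9096 m


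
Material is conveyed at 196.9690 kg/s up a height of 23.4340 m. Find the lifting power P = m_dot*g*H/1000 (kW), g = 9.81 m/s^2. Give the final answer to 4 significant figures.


P = 196.9690 * 9.81 * 23.4340 / 1000
P = 45.28 kW


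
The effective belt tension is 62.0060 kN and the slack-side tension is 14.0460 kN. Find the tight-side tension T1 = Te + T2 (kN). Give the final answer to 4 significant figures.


T1 = Te + T2 = 62.0060 + 14.0460
T1 = 76.05 kN


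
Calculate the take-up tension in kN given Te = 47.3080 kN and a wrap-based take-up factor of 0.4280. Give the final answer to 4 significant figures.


T_tu = 47.3080 * 0.4280
T_tu = 20.25 kN


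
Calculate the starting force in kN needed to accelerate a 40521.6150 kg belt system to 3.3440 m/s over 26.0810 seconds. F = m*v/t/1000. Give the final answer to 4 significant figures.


F = 40521.6150 * 3.3440 / 26.0810 / 1000
F = 5.196 kN


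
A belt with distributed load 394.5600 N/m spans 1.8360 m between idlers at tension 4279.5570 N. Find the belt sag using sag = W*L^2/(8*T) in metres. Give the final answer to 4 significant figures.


sag = 394.5600 * 1.8360^2 / (8 * 4279.5570)
sag = 0.03885 m


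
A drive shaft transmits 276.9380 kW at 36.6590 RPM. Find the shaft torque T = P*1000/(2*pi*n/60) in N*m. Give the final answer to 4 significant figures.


omega = 2*pi*36.6590/60 = 3.83892 rad/s
T = 276.9380*1000 / 3.83892
T = 72140 N*m


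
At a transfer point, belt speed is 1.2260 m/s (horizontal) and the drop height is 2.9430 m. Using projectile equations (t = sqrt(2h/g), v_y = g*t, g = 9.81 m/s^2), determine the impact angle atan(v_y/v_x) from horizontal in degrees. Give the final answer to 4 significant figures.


t = sqrt(2*2.9430/9.81) = 0.774597 s
v_y = 9.81 * 0.774597 = 7.5988 m/s
angle = atan(7.5988 / 1.2260) = 80.83 deg


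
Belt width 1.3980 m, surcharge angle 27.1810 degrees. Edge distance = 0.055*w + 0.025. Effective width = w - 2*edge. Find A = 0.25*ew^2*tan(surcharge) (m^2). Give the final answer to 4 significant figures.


edge = 0.055*1.3980 + 0.025 = 0.10189 m
ew = 1.3980 - 2*0.10189 = 1.19422 m
A = 0.25 * 1.19422^2 * tan(27.1810 deg)
A = 0.1831 m^2


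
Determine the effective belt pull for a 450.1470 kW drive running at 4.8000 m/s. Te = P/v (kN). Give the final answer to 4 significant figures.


Te = P / v = 450.1470 / 4.8000
Te = 93.78 kN


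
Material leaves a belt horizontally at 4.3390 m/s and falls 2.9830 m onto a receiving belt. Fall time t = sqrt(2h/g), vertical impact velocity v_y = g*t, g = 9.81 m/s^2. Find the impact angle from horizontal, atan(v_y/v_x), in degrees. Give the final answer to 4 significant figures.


t = sqrt(2*2.9830/9.81) = 0.779843 s
v_y = 9.81 * 0.779843 = 7.65026 m/s
angle = atan(7.65026 / 4.3390) = 60.44 deg


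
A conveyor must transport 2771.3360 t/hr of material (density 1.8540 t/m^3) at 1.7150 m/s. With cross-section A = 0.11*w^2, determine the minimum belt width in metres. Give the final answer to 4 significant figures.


A_req = 2771.3360 / (1.7150 * 1.8540 * 3600) = 0.24211 m^2
w = sqrt(0.24211 / 0.11)
w = 1.484 m


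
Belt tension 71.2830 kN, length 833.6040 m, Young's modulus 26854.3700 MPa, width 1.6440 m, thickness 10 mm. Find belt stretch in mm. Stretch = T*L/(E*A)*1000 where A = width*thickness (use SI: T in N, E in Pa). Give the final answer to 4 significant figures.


A = 1.6440 * 0.01 = 0.01644 m^2
Stretch = 71.2830*1000 * 833.6040 / (26854.3700e6 * 0.01644) * 1000
Stretch = 134.6 mm


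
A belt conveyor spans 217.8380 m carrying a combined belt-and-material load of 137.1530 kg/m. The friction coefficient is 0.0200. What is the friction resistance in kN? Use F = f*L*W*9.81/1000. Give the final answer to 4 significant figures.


F = 0.0200 * 217.8380 * 137.1530 * 9.81 / 1000
F = 5.862 kN


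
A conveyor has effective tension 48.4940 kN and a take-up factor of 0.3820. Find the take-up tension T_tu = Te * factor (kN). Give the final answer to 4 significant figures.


T_tu = 48.4940 * 0.3820
T_tu = 18.52 kN


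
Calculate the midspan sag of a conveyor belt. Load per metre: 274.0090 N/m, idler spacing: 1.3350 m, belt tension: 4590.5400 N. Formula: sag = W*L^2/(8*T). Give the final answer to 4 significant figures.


sag = 274.0090 * 1.3350^2 / (8 * 4590.5400)
sag = 0.01330 m


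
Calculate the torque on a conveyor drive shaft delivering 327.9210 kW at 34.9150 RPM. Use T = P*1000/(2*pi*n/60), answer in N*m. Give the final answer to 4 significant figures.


omega = 2*pi*34.9150/60 = 3.65629 rad/s
T = 327.9210*1000 / 3.65629
T = 89690 N*m


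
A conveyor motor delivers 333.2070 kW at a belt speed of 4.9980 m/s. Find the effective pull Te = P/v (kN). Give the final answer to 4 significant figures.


Te = P / v = 333.2070 / 4.9980
Te = 66.67 kN


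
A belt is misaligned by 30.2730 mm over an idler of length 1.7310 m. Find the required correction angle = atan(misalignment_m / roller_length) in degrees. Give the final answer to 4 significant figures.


misalign_m = 30.2730 / 1000 = 0.030273 m
angle = atan(0.030273 / 1.7310)
angle = 1.002 deg


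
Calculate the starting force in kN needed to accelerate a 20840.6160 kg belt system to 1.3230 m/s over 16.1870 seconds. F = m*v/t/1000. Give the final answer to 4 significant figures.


F = 20840.6160 * 1.3230 / 16.1870 / 1000
F = 1.703 kN


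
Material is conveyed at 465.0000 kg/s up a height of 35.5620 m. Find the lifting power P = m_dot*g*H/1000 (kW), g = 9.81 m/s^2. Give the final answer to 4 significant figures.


P = 465.0000 * 9.81 * 35.5620 / 1000
P = 162.2 kW


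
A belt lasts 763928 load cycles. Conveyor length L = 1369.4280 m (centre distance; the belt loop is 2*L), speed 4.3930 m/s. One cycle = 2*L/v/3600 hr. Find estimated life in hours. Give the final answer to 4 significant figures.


cycle_time = 2 * 1369.4280 / 4.3930 / 3600 = 0.173183 hr
life = 763928 * 0.173183 = 132300 hours


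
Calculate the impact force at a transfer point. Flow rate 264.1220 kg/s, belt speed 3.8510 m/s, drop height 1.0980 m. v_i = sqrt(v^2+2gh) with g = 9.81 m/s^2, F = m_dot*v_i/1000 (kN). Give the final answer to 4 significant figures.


v_i = sqrt(3.8510^2 + 2*9.81*1.0980) = 6.031 m/s
F = 264.1220 * 6.031 / 1000
F = 1.593 kN


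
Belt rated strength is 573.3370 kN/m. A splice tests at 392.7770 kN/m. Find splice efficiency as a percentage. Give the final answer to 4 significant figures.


Eff = 392.7770 / 573.3370 * 100
Eff = 68.51 %


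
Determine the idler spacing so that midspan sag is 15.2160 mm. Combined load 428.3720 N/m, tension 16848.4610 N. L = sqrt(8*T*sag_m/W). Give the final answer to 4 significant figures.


sag = 15.2160/1000 = 0.015216 m
L = sqrt(8 * 16848.4610 * 0.015216 / 428.3720)
L = 2.188 m


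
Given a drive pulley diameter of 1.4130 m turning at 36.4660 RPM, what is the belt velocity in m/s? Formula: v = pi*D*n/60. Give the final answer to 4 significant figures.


v = pi * 1.4130 * 36.4660 / 60
v = 2.698 m/s


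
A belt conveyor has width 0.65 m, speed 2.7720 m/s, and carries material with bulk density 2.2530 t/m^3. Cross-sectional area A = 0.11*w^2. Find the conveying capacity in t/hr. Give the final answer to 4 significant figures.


A = 0.11 * 0.65^2 = 0.046475 m^2
C = 0.046475 * 2.7720 * 2.2530 * 3600
C = 1045 t/hr


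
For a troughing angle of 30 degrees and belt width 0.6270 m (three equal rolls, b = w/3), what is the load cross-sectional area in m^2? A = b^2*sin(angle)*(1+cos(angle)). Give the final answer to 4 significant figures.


b = 0.6270/3 = 0.209 m
A = 0.209^2 * sin(30 deg) * (1 + cos(30 deg))
A = 0.04075 m^2


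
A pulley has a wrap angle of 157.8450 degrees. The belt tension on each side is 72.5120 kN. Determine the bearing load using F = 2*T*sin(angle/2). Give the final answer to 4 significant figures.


F = 2 * 72.5120 * sin(157.8450/2 deg)
F = 142.3 kN


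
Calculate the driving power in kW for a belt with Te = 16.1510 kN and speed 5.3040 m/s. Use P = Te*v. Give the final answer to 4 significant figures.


P = Te * v = 16.1510 * 5.3040
P = 85.66 kW


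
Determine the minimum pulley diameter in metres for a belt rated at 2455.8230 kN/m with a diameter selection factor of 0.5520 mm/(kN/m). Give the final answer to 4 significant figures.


D = 2455.8230 * 0.5520 / 1000
D = 1.356 m


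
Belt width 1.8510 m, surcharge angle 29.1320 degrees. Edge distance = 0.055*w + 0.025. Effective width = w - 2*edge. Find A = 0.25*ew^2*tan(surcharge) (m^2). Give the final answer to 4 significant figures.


edge = 0.055*1.8510 + 0.025 = 0.126805 m
ew = 1.8510 - 2*0.126805 = 1.59739 m
A = 0.25 * 1.59739^2 * tan(29.1320 deg)
A = 0.3555 m^2


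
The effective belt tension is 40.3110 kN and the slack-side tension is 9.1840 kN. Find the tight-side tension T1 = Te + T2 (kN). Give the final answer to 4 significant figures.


T1 = Te + T2 = 40.3110 + 9.1840
T1 = 49.49 kN


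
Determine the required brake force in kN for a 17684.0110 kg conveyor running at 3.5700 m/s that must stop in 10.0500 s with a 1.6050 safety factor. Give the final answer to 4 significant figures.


F = 17684.0110 * 3.5700 / 10.0500 * 1.6050 / 1000
F = 10.08 kN


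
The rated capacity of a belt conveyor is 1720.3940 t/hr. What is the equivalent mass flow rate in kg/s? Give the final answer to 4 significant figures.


m_dot = 1720.3940 * 1000 / 3600
m_dot = 477.9 kg/s


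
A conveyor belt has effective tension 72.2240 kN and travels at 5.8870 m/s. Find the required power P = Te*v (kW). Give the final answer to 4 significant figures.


P = Te * v = 72.2240 * 5.8870
P = 425.2 kW


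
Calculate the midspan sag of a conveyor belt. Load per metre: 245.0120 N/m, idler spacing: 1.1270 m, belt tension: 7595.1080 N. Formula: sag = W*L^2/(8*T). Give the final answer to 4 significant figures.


sag = 245.0120 * 1.1270^2 / (8 * 7595.1080)
sag = 0.005122 m


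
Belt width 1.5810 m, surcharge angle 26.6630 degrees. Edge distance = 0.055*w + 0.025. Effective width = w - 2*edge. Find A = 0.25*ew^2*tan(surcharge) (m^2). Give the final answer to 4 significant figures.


edge = 0.055*1.5810 + 0.025 = 0.111955 m
ew = 1.5810 - 2*0.111955 = 1.35709 m
A = 0.25 * 1.35709^2 * tan(26.6630 deg)
A = 0.2312 m^2


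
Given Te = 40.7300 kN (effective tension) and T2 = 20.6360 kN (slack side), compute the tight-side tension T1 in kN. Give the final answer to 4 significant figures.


T1 = Te + T2 = 40.7300 + 20.6360
T1 = 61.37 kN


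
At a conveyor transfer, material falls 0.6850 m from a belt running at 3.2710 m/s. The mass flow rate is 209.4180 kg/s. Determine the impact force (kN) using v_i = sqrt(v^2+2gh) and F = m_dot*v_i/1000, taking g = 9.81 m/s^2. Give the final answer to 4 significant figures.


v_i = sqrt(3.2710^2 + 2*9.81*0.6850) = 4.91316 m/s
F = 209.4180 * 4.91316 / 1000
F = 1.029 kN


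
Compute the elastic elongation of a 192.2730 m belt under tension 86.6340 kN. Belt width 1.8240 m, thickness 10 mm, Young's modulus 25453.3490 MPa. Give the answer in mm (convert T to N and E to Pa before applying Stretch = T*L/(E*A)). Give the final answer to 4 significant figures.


A = 1.8240 * 0.01 = 0.01824 m^2
Stretch = 86.6340*1000 * 192.2730 / (25453.3490e6 * 0.01824) * 1000
Stretch = 35.88 mm


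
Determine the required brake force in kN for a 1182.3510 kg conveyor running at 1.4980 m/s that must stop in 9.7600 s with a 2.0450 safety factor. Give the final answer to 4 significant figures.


F = 1182.3510 * 1.4980 / 9.7600 * 2.0450 / 1000
F = 0.3711 kN


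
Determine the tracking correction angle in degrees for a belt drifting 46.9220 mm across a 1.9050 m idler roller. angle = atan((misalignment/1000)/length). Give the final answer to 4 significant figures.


misalign_m = 46.9220 / 1000 = 0.046922 m
angle = atan(0.046922 / 1.9050)
angle = 1.411 deg


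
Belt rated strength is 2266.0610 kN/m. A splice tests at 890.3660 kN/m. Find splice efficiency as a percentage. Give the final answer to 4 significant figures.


Eff = 890.3660 / 2266.0610 * 100
Eff = 39.29 %


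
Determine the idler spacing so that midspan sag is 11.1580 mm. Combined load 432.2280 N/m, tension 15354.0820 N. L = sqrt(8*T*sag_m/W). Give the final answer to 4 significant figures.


sag = 11.1580/1000 = 0.011158 m
L = sqrt(8 * 15354.0820 * 0.011158 / 432.2280)
L = 1.781 m


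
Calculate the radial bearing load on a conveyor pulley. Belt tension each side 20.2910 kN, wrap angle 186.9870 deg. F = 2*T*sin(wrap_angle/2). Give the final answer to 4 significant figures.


F = 2 * 20.2910 * sin(186.9870/2 deg)
F = 40.51 kN


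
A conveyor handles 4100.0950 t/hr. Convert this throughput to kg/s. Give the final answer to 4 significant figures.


m_dot = 4100.0950 * 1000 / 3600
m_dot = 1139 kg/s


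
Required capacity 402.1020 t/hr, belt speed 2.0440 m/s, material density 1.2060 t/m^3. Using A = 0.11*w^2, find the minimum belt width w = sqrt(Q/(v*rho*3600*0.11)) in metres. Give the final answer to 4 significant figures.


A_req = 402.1020 / (2.0440 * 1.2060 * 3600) = 0.0453112 m^2
w = sqrt(0.0453112 / 0.11)
w = 0.6418 m


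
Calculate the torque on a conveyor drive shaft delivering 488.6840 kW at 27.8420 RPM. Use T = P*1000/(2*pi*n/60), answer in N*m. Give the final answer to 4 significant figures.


omega = 2*pi*27.8420/60 = 2.91561 rad/s
T = 488.6840*1000 / 2.91561
T = 167600 N*m


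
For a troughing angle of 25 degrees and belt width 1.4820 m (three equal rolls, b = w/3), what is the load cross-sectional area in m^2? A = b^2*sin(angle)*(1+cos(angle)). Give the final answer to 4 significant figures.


b = 1.4820/3 = 0.494 m
A = 0.494^2 * sin(25 deg) * (1 + cos(25 deg))
A = 0.1966 m^2


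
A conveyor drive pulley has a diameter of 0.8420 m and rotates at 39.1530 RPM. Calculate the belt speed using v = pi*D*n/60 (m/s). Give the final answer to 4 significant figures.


v = pi * 0.8420 * 39.1530 / 60
v = 1.726 m/s


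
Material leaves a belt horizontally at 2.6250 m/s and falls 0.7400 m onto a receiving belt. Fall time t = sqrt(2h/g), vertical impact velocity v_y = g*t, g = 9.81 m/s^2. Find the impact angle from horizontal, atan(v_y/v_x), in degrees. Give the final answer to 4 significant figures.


t = sqrt(2*0.7400/9.81) = 0.388415 s
v_y = 9.81 * 0.388415 = 3.81035 m/s
angle = atan(3.81035 / 2.6250) = 55.44 deg


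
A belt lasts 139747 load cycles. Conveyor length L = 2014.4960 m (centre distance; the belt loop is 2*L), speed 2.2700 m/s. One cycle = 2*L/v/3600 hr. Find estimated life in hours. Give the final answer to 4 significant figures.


cycle_time = 2 * 2014.4960 / 2.2700 / 3600 = 0.493024 hr
life = 139747 * 0.493024 = 68900 hours


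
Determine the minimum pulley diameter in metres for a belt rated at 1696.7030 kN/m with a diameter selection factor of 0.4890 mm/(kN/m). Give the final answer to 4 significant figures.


D = 1696.7030 * 0.4890 / 1000
D = 0.8297 m


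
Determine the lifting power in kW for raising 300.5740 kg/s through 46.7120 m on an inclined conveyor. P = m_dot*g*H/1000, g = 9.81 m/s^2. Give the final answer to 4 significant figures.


P = 300.5740 * 9.81 * 46.7120 / 1000
P = 137.7 kW


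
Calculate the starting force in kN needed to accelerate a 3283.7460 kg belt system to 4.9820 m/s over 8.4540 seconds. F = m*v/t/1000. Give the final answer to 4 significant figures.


F = 3283.7460 * 4.9820 / 8.4540 / 1000
F = 1.935 kN


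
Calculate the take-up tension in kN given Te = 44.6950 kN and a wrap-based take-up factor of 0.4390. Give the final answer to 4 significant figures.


T_tu = 44.6950 * 0.4390
T_tu = 19.62 kN


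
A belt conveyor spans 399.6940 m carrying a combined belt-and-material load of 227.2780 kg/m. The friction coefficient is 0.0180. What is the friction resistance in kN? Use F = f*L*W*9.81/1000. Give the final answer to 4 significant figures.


F = 0.0180 * 399.6940 * 227.2780 * 9.81 / 1000
F = 16.04 kN


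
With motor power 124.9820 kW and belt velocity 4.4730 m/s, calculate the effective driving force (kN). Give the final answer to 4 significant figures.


Te = P / v = 124.9820 / 4.4730
Te = 27.94 kN


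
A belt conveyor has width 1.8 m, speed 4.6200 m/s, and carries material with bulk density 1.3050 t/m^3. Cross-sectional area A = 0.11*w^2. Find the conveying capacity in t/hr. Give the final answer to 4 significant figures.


A = 0.11 * 1.8^2 = 0.3564 m^2
C = 0.3564 * 4.6200 * 1.3050 * 3600
C = 7736 t/hr


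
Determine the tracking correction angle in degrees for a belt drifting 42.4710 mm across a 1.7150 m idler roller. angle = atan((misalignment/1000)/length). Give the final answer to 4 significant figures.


misalign_m = 42.4710 / 1000 = 0.042471 m
angle = atan(0.042471 / 1.7150)
angle = 1.419 deg


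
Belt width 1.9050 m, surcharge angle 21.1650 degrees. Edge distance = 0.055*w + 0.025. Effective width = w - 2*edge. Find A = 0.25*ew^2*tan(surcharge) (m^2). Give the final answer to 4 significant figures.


edge = 0.055*1.9050 + 0.025 = 0.129775 m
ew = 1.9050 - 2*0.129775 = 1.64545 m
A = 0.25 * 1.64545^2 * tan(21.1650 deg)
A = 0.2621 m^2


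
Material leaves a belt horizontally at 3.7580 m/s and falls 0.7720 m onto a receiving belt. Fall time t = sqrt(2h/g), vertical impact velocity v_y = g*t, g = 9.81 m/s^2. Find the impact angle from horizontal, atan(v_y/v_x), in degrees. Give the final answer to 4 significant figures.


t = sqrt(2*0.7720/9.81) = 0.396725 s
v_y = 9.81 * 0.396725 = 3.89187 m/s
angle = atan(3.89187 / 3.7580) = 46.00 deg


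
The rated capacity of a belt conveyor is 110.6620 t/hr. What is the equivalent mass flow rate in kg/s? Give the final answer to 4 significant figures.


m_dot = 110.6620 * 1000 / 3600
m_dot = 30.74 kg/s


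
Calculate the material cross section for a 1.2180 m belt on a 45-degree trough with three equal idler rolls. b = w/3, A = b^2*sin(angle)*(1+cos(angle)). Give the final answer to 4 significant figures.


b = 1.2180/3 = 0.406 m
A = 0.406^2 * sin(45 deg) * (1 + cos(45 deg))
A = 0.1990 m^2


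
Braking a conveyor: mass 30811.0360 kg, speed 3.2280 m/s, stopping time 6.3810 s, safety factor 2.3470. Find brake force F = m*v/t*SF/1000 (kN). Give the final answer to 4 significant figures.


F = 30811.0360 * 3.2280 / 6.3810 * 2.3470 / 1000
F = 36.58 kN


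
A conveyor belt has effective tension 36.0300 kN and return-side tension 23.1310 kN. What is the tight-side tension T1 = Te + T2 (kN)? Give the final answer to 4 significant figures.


T1 = Te + T2 = 36.0300 + 23.1310
T1 = 59.16 kN


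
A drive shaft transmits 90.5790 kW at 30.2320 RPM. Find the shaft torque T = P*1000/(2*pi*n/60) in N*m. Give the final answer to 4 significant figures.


omega = 2*pi*30.2320/60 = 3.16589 rad/s
T = 90.5790*1000 / 3.16589
T = 28610 N*m


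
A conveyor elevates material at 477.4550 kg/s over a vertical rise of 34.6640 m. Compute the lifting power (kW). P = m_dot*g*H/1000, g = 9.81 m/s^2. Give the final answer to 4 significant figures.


P = 477.4550 * 9.81 * 34.6640 / 1000
P = 162.4 kW


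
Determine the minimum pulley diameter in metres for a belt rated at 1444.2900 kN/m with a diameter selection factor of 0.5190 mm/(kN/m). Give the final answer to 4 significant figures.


D = 1444.2900 * 0.5190 / 1000
D = 0.7496 m


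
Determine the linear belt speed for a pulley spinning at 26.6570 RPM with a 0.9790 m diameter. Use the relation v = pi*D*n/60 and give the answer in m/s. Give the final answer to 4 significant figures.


v = pi * 0.9790 * 26.6570 / 60
v = 1.366 m/s


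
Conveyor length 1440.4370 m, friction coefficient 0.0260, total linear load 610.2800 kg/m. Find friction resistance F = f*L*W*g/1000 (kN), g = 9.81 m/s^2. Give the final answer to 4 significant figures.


F = 0.0260 * 1440.4370 * 610.2800 * 9.81 / 1000
F = 224.2 kN


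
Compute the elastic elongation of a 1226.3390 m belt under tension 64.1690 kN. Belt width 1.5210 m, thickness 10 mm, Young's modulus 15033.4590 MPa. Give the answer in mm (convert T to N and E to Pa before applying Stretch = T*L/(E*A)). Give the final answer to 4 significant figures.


A = 1.5210 * 0.01 = 0.01521 m^2
Stretch = 64.1690*1000 * 1226.3390 / (15033.4590e6 * 0.01521) * 1000
Stretch = 344.1 mm


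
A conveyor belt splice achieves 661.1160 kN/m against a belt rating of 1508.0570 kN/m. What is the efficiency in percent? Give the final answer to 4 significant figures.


Eff = 661.1160 / 1508.0570 * 100
Eff = 43.84 %


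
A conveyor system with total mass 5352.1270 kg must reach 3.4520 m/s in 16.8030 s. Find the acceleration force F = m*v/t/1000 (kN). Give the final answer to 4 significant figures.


F = 5352.1270 * 3.4520 / 16.8030 / 1000
F = 1.100 kN


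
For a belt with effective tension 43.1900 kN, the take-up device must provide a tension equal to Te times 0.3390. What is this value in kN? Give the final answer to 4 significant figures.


T_tu = 43.1900 * 0.3390
T_tu = 14.64 kN


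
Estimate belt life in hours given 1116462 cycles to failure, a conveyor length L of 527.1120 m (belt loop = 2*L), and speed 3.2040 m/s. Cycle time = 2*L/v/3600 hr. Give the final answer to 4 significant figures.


cycle_time = 2 * 527.1120 / 3.2040 / 3600 = 0.0913983 hr
life = 1116462 * 0.0913983 = 102000 hours


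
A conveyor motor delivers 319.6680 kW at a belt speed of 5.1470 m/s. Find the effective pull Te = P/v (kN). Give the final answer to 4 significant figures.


Te = P / v = 319.6680 / 5.1470
Te = 62.11 kN


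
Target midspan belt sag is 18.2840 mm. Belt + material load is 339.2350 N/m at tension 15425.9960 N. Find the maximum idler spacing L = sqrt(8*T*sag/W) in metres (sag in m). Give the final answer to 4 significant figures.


sag = 18.2840/1000 = 0.018284 m
L = sqrt(8 * 15425.9960 * 0.018284 / 339.2350)
L = 2.579 m


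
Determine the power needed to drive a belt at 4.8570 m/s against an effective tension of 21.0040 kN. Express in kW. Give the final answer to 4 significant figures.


P = Te * v = 21.0040 * 4.8570
P = 102.0 kW


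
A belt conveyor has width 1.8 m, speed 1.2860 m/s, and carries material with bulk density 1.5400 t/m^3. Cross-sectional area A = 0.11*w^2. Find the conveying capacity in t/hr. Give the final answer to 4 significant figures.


A = 0.11 * 1.8^2 = 0.3564 m^2
C = 0.3564 * 1.2860 * 1.5400 * 3600
C = 2541 t/hr


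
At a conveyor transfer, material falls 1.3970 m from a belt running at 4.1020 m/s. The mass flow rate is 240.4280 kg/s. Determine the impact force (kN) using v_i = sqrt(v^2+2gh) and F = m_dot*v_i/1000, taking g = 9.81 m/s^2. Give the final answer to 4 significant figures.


v_i = sqrt(4.1020^2 + 2*9.81*1.3970) = 6.65098 m/s
F = 240.4280 * 6.65098 / 1000
F = 1.599 kN


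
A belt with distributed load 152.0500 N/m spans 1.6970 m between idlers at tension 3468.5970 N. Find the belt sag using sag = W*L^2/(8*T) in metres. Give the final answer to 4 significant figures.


sag = 152.0500 * 1.6970^2 / (8 * 3468.5970)
sag = 0.01578 m


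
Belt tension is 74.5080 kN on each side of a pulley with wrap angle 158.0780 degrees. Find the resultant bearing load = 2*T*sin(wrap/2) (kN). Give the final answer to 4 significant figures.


F = 2 * 74.5080 * sin(158.0780/2 deg)
F = 146.3 kN


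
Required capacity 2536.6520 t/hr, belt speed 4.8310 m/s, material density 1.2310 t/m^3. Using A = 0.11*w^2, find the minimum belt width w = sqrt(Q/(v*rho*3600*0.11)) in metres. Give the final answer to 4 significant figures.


A_req = 2536.6520 / (4.8310 * 1.2310 * 3600) = 0.118485 m^2
w = sqrt(0.118485 / 0.11)
w = 1.038 m


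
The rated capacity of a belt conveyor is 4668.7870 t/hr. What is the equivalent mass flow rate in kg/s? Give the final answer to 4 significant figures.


m_dot = 4668.7870 * 1000 / 3600
m_dot = 1297 kg/s


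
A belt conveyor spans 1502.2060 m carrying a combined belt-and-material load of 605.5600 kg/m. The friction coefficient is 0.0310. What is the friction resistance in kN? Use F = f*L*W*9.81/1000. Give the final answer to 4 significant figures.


F = 0.0310 * 1502.2060 * 605.5600 * 9.81 / 1000
F = 276.6 kN


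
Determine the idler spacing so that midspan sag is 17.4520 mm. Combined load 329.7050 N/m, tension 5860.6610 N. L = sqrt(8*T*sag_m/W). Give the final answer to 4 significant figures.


sag = 17.4520/1000 = 0.017452 m
L = sqrt(8 * 5860.6610 * 0.017452 / 329.7050)
L = 1.575 m


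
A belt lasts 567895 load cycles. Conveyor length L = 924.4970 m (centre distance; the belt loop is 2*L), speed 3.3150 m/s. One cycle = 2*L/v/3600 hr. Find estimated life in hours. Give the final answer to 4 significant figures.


cycle_time = 2 * 924.4970 / 3.3150 / 3600 = 0.154935 hr
life = 567895 * 0.154935 = 87990 hours


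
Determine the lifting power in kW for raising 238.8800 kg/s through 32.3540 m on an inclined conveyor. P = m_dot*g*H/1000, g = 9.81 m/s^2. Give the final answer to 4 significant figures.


P = 238.8800 * 9.81 * 32.3540 / 1000
P = 75.82 kW


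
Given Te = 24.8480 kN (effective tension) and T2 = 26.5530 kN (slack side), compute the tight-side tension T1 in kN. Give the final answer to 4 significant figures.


T1 = Te + T2 = 24.8480 + 26.5530
T1 = 51.40 kN


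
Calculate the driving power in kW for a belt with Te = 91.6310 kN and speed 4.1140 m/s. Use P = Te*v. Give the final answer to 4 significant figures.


P = Te * v = 91.6310 * 4.1140
P = 377.0 kW


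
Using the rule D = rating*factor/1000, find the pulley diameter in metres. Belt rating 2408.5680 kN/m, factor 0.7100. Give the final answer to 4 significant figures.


D = 2408.5680 * 0.7100 / 1000
D = 1.710 m


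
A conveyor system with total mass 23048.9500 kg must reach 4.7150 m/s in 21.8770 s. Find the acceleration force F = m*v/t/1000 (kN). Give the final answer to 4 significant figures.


F = 23048.9500 * 4.7150 / 21.8770 / 1000
F = 4.968 kN


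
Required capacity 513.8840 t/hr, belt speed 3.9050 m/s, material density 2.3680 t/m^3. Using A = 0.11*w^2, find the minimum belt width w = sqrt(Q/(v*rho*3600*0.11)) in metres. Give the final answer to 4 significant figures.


A_req = 513.8840 / (3.9050 * 2.3680 * 3600) = 0.0154369 m^2
w = sqrt(0.0154369 / 0.11)
w = 0.3746 m


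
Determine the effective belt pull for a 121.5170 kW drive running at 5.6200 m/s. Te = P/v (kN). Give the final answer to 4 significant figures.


Te = P / v = 121.5170 / 5.6200
Te = 21.62 kN


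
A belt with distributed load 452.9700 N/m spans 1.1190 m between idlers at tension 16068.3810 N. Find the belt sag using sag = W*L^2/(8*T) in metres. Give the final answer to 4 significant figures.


sag = 452.9700 * 1.1190^2 / (8 * 16068.3810)
sag = 0.004412 m


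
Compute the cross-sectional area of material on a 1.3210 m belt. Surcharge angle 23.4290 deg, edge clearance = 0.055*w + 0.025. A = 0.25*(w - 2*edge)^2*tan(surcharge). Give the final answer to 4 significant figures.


edge = 0.055*1.3210 + 0.025 = 0.097655 m
ew = 1.3210 - 2*0.097655 = 1.12569 m
A = 0.25 * 1.12569^2 * tan(23.4290 deg)
A = 0.1373 m^2


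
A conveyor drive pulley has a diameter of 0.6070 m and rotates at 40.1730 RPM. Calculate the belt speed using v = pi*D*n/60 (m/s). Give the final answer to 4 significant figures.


v = pi * 0.6070 * 40.1730 / 60
v = 1.277 m/s


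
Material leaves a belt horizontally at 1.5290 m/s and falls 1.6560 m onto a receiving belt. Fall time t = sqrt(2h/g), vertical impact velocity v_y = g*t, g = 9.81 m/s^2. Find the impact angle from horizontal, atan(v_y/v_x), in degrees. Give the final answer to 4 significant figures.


t = sqrt(2*1.6560/9.81) = 0.581046 s
v_y = 9.81 * 0.581046 = 5.70006 m/s
angle = atan(5.70006 / 1.5290) = 74.98 deg


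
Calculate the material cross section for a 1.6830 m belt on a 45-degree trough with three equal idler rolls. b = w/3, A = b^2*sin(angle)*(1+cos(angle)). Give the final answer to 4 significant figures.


b = 1.6830/3 = 0.561 m
A = 0.561^2 * sin(45 deg) * (1 + cos(45 deg))
A = 0.3799 m^2


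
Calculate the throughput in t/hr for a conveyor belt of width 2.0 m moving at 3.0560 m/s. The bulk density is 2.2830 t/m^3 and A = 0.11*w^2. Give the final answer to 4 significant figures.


A = 0.11 * 2.0^2 = 0.44 m^2
C = 0.44 * 3.0560 * 2.2830 * 3600
C = 11050 t/hr


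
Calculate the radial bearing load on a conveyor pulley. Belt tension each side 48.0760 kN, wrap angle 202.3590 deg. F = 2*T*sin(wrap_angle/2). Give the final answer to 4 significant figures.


F = 2 * 48.0760 * sin(202.3590/2 deg)
F = 94.33 kN


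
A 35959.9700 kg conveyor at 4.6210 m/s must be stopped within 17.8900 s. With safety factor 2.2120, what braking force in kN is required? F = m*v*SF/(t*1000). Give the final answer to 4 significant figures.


F = 35959.9700 * 4.6210 / 17.8900 * 2.2120 / 1000
F = 20.55 kN


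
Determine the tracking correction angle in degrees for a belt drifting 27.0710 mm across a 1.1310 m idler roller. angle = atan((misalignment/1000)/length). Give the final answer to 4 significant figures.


misalign_m = 27.0710 / 1000 = 0.027071 m
angle = atan(0.027071 / 1.1310)
angle = 1.371 deg


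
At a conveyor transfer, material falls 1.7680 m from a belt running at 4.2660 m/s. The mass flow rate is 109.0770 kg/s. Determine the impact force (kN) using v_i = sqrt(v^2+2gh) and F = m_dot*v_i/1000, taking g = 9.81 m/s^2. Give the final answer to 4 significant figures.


v_i = sqrt(4.2660^2 + 2*9.81*1.7680) = 7.27234 m/s
F = 109.0770 * 7.27234 / 1000
F = 0.7932 kN


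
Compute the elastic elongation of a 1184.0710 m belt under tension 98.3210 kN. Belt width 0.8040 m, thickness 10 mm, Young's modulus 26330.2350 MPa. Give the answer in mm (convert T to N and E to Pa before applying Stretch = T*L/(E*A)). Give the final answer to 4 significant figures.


A = 0.8040 * 0.01 = 0.00804 m^2
Stretch = 98.3210*1000 * 1184.0710 / (26330.2350e6 * 0.00804) * 1000
Stretch = 549.9 mm


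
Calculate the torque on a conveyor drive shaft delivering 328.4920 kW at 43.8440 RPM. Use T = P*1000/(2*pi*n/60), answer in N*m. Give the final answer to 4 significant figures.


omega = 2*pi*43.8440/60 = 4.59133 rad/s
T = 328.4920*1000 / 4.59133
T = 71550 N*m


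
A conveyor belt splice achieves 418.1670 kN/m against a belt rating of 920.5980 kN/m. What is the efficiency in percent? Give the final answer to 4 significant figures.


Eff = 418.1670 / 920.5980 * 100
Eff = 45.42 %


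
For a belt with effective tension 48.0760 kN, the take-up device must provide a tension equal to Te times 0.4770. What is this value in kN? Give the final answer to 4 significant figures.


T_tu = 48.0760 * 0.4770
T_tu = 22.93 kN


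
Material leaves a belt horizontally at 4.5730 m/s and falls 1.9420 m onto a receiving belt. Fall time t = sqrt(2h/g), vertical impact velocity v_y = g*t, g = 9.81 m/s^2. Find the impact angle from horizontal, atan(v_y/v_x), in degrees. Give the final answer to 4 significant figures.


t = sqrt(2*1.9420/9.81) = 0.629224 s
v_y = 9.81 * 0.629224 = 6.17269 m/s
angle = atan(6.17269 / 4.5730) = 53.47 deg


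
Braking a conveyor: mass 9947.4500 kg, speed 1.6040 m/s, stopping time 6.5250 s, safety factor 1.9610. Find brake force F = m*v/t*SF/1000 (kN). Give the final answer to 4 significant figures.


F = 9947.4500 * 1.6040 / 6.5250 * 1.9610 / 1000
F = 4.795 kN


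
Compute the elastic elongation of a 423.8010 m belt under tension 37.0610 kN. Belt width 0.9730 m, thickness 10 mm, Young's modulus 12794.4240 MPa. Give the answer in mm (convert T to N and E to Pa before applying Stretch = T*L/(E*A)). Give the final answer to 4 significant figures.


A = 0.9730 * 0.01 = 0.00973 m^2
Stretch = 37.0610*1000 * 423.8010 / (12794.4240e6 * 0.00973) * 1000
Stretch = 126.2 mm


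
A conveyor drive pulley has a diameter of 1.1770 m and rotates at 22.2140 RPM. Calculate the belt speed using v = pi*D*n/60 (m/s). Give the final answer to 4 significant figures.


v = pi * 1.1770 * 22.2140 / 60
v = 1.369 m/s


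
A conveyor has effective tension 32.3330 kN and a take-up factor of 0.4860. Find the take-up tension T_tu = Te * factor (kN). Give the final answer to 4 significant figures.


T_tu = 32.3330 * 0.4860
T_tu = 15.71 kN


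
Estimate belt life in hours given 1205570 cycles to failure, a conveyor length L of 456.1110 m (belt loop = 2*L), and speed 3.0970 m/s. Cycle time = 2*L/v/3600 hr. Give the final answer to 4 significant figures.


cycle_time = 2 * 456.1110 / 3.0970 / 3600 = 0.0818195 hr
life = 1205570 * 0.0818195 = 98640 hours


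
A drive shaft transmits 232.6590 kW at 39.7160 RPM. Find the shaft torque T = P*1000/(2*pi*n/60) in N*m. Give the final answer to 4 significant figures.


omega = 2*pi*39.7160/60 = 4.15905 rad/s
T = 232.6590*1000 / 4.15905
T = 55940 N*m


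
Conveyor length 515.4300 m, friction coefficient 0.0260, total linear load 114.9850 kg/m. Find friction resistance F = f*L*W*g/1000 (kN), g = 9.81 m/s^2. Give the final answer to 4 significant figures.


F = 0.0260 * 515.4300 * 114.9850 * 9.81 / 1000
F = 15.12 kN
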